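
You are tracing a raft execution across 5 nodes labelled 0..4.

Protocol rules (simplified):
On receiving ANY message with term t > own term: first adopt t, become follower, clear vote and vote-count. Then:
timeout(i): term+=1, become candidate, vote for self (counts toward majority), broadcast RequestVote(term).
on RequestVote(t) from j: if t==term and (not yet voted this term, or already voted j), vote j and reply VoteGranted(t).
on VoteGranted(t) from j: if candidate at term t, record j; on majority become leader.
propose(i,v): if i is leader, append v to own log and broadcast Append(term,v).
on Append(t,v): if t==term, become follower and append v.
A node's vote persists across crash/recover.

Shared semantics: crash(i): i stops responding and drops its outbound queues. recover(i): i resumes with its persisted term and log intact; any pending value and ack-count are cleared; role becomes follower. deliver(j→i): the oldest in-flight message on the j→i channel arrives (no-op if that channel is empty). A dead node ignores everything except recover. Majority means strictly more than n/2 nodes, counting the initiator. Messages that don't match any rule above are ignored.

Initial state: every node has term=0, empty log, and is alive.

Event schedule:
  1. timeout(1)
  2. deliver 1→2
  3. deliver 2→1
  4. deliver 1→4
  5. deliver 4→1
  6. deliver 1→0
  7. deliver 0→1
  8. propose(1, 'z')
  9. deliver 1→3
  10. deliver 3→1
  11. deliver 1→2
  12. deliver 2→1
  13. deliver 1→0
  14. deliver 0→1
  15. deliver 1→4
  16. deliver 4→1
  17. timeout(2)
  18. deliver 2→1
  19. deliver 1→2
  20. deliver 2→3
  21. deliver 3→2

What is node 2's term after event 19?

[1] timeout(1) → N1(cand t1 [-])
[2] deliver 1→2 → N2(foll t1 [-])
[3] deliver 2→1 → ∅
[4] deliver 1→4 → N4(foll t1 [-])
[5] deliver 4→1 → N1(lead t1 [-])
[6] deliver 1→0 → N0(foll t1 [-])
[7] deliver 0→1 → ∅
[8] propose(1,'z') → N1(lead t1 [z])
[9] deliver 1→3 → N3(foll t1 [-])
[10] deliver 3→1 → ∅
[11] deliver 1→2 → N2(foll t1 [z])
[12] deliver 2→1 → ∅
[13] deliver 1→0 → N0(foll t1 [z])
[14] deliver 0→1 → ∅
[15] deliver 1→4 → N4(foll t1 [z])
[16] deliver 4→1 → ∅
[17] timeout(2) → N2(cand t2 [z])
[18] deliver 2→1 → N1(foll t2 [z])
[19] deliver 1→2 → ∅

2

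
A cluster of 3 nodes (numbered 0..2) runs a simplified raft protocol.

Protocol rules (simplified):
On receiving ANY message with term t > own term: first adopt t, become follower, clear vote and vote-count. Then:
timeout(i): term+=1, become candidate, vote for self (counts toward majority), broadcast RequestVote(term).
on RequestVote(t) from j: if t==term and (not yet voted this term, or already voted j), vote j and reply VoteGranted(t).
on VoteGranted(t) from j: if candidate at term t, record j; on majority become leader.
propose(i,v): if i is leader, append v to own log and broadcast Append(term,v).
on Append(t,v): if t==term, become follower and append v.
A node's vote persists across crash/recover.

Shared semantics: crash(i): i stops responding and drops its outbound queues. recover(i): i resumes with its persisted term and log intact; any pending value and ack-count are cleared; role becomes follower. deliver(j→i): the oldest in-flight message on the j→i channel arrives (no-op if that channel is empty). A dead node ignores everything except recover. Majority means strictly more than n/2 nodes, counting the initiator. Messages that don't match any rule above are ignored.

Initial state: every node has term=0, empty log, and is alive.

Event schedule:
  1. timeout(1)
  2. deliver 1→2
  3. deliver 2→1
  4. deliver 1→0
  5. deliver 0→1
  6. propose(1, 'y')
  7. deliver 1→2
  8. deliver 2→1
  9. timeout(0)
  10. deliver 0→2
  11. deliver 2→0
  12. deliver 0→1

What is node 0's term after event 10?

2

[1] timeout(1) → N1(cand t1 [-])
[2] deliver 1→2 → N2(foll t1 [-])
[3] deliver 2→1 → N1(lead t1 [-])
[4] deliver 1→0 → N0(foll t1 [-])
[5] deliver 0→1 → ∅
[6] propose(1,'y') → N1(lead t1 [y])
[7] deliver 1→2 → N2(foll t1 [y])
[8] deliver 2→1 → ∅
[9] timeout(0) → N0(cand t2 [-])
[10] deliver 0→2 → N2(foll t2 [y])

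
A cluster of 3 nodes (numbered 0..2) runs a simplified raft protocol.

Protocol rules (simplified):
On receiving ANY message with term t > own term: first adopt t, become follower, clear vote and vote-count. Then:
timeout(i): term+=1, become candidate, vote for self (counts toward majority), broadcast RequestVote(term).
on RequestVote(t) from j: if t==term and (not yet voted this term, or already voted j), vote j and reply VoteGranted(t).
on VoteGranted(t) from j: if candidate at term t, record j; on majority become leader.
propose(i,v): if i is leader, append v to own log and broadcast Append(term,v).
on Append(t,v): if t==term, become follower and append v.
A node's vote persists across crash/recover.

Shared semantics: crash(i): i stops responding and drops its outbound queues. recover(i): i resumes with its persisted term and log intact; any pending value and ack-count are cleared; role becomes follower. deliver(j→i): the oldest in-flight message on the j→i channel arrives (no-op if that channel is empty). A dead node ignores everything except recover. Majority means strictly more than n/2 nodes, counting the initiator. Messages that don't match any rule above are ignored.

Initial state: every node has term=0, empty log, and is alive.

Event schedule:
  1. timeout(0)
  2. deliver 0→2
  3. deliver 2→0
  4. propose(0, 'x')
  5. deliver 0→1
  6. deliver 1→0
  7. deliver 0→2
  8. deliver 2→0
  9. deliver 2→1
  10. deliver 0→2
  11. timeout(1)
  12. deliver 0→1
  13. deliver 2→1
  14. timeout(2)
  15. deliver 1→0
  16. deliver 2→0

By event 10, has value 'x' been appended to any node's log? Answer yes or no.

[1] timeout(0) → N0(cand t1 [-])
[2] deliver 0→2 → N2(foll t1 [-])
[3] deliver 2→0 → N0(lead t1 [-])
[4] propose(0,'x') → N0(lead t1 [x])
[5] deliver 0→1 → N1(foll t1 [-])
[6] deliver 1→0 → ∅
[7] deliver 0→2 → N2(foll t1 [x])
[8] deliver 2→0 → ∅
[9] deliver 2→1 → ∅
[10] deliver 0→2 → ∅

yes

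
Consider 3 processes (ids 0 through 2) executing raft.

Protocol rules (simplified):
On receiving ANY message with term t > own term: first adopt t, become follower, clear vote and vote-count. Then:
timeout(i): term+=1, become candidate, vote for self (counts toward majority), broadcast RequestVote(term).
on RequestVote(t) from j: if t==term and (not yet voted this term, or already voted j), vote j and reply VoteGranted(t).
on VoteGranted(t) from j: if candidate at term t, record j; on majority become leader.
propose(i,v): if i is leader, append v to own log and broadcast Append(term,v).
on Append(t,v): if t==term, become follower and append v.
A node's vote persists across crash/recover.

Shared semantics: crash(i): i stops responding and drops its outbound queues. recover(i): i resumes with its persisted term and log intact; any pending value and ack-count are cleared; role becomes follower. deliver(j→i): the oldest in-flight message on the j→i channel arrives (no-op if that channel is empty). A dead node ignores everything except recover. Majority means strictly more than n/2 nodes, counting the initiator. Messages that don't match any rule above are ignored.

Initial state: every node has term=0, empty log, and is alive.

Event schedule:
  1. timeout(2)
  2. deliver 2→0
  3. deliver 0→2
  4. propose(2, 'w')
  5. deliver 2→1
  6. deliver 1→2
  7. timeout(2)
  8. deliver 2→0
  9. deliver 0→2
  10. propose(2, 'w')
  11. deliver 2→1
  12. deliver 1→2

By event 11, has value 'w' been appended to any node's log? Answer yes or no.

1. timeout(2):  <2:cand t1 ->
2. deliver 2→0:  <0:foll t1 ->
3. deliver 0→2:  <2:lead t1 ->
4. propose(2,'w'):  <2:lead t1 w>
5. deliver 2→1:  <1:foll t1 ->
6. deliver 1→2:  nop
7. timeout(2):  <2:cand t2 w>
8. deliver 2→0:  <0:foll t1 w>
9. deliver 0→2:  nop
10. propose(2,'w'):  nop
11. deliver 2→1:  <1:foll t1 w>

yes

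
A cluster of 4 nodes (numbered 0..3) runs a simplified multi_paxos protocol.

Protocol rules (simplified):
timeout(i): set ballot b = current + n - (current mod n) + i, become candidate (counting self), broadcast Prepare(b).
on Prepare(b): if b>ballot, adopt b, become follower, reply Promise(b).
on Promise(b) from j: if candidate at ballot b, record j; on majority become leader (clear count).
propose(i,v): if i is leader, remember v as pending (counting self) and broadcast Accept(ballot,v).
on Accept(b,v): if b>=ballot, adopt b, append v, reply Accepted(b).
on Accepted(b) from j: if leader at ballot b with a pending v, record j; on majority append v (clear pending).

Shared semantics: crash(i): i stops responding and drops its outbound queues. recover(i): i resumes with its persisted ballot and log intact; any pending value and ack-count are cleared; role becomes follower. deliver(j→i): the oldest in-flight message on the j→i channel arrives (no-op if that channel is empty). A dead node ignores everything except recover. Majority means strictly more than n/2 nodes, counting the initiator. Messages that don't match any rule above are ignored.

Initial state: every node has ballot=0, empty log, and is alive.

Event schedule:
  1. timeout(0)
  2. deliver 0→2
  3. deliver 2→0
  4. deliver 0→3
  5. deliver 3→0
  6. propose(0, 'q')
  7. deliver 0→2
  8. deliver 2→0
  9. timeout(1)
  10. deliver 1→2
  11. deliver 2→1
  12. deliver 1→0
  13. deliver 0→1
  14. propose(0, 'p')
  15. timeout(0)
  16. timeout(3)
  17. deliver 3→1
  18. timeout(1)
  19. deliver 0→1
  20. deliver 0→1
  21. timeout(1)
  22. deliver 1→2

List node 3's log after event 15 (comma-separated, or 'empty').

empty

[1] timeout(0) → N0(cand b4 [-])
[2] deliver 0→2 → N2(foll b4 [-])
[3] deliver 2→0 → ∅
[4] deliver 0→3 → N3(foll b4 [-])
[5] deliver 3→0 → N0(lead b4 [-])
[6] propose(0,'q') → ∅
[7] deliver 0→2 → N2(foll b4 [q])
[8] deliver 2→0 → ∅
[9] timeout(1) → N1(cand b5 [-])
[10] deliver 1→2 → N2(foll b5 [q])
[11] deliver 2→1 → ∅
[12] deliver 1→0 → N0(foll b5 [-])
[13] deliver 0→1 → ∅
[14] propose(0,'p') → ∅
[15] timeout(0) → N0(cand b8 [-])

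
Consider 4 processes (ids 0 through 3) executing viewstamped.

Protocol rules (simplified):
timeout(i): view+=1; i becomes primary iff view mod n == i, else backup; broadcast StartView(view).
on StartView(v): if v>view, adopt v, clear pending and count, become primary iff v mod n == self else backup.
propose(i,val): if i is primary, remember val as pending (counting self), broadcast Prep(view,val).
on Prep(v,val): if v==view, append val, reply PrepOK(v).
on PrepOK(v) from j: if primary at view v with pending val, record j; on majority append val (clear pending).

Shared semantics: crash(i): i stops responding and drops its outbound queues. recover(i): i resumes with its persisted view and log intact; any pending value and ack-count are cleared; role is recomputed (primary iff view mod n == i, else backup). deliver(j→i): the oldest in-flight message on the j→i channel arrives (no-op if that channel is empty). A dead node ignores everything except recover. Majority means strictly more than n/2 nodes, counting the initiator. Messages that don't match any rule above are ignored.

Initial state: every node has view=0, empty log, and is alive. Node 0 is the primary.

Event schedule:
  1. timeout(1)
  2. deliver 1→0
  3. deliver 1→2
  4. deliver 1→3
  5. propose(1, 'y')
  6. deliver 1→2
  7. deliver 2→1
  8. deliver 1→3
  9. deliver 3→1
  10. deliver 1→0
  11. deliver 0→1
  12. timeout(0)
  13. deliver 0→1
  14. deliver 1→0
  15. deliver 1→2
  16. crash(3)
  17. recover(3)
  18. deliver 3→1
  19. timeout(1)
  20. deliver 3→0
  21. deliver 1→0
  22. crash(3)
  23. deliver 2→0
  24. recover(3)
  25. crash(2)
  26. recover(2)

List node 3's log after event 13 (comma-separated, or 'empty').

y

1. timeout(1):  <1:prim v1 ->
2. deliver 1→0:  <0:back v1 ->
3. deliver 1→2:  <2:back v1 ->
4. deliver 1→3:  <3:back v1 ->
5. propose(1,'y'):  nop
6. deliver 1→2:  <2:back v1 y>
7. deliver 2→1:  nop
8. deliver 1→3:  <3:back v1 y>
9. deliver 3→1:  <1:prim v1 y>
10. deliver 1→0:  <0:back v1 y>
11. deliver 0→1:  nop
12. timeout(0):  <0:back v2 y>
13. deliver 0→1:  <1:back v2 y>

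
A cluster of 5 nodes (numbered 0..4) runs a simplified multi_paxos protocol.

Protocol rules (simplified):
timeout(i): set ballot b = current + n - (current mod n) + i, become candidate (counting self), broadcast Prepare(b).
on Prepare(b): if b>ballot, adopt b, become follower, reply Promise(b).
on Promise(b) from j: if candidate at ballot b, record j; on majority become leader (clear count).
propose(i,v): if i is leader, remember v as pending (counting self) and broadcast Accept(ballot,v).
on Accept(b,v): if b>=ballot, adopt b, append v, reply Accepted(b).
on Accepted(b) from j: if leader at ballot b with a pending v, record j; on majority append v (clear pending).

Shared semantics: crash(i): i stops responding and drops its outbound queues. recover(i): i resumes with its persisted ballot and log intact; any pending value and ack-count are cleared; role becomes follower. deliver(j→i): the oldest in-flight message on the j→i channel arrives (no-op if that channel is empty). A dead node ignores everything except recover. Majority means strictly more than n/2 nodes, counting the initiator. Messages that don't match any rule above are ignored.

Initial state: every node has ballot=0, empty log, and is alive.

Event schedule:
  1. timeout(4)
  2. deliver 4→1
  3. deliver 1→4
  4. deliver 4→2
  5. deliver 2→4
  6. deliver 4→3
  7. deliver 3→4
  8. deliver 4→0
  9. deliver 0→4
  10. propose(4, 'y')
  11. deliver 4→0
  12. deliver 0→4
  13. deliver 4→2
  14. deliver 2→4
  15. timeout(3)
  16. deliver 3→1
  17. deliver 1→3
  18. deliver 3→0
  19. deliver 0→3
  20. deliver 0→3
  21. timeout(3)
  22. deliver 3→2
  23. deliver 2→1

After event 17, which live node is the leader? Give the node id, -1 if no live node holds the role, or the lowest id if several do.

e1 timeout(4): 4[cand,b=9,-]
e2 deliver 4→1: 1[foll,b=9,-]
e3 deliver 1→4: ·
e4 deliver 4→2: 2[foll,b=9,-]
e5 deliver 2→4: 4[lead,b=9,-]
e6 deliver 4→3: 3[foll,b=9,-]
e7 deliver 3→4: ·
e8 deliver 4→0: 0[foll,b=9,-]
e9 deliver 0→4: ·
e10 propose(4,'y'): ·
e11 deliver 4→0: 0[foll,b=9,y]
e12 deliver 0→4: ·
e13 deliver 4→2: 2[foll,b=9,y]
e14 deliver 2→4: 4[lead,b=9,y]
e15 timeout(3): 3[cand,b=13,-]
e16 deliver 3→1: 1[foll,b=13,-]
e17 deliver 1→3: ·

4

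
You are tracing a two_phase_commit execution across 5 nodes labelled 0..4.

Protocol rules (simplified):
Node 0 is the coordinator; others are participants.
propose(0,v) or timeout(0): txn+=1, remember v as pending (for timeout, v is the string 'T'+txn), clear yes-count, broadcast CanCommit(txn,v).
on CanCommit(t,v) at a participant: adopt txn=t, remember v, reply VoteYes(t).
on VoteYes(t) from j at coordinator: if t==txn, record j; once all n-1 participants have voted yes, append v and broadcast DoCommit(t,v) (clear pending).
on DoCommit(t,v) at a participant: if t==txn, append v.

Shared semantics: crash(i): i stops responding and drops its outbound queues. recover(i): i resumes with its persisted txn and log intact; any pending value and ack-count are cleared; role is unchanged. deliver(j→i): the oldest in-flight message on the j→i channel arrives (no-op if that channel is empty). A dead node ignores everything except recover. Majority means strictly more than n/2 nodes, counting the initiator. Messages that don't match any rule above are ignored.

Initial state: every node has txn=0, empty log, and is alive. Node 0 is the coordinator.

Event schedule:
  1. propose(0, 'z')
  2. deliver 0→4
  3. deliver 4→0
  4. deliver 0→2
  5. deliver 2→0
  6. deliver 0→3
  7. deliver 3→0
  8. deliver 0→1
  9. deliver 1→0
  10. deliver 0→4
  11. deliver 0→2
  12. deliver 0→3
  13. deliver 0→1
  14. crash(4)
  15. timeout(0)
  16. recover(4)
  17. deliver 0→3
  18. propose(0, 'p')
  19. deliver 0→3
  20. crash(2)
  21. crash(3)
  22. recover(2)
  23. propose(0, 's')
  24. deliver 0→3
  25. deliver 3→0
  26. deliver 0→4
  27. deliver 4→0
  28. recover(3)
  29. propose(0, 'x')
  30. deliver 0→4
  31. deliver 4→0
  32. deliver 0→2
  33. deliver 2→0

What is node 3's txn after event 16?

1

e1 propose(0,'z'): 0[coor,t=1,-]
e2 deliver 0→4: 4[part,t=1,-]
e3 deliver 4→0: ·
e4 deliver 0→2: 2[part,t=1,-]
e5 deliver 2→0: ·
e6 deliver 0→3: 3[part,t=1,-]
e7 deliver 3→0: ·
e8 deliver 0→1: 1[part,t=1,-]
e9 deliver 1→0: 0[coor,t=1,z]
e10 deliver 0→4: 4[part,t=1,z]
e11 deliver 0→2: 2[part,t=1,z]
e12 deliver 0→3: 3[part,t=1,z]
e13 deliver 0→1: 1[part,t=1,z]
e14 crash(4): 4[✗part,t=1,z]
e15 timeout(0): 0[coor,t=2,z]
e16 recover(4): 4[part,t=1,z]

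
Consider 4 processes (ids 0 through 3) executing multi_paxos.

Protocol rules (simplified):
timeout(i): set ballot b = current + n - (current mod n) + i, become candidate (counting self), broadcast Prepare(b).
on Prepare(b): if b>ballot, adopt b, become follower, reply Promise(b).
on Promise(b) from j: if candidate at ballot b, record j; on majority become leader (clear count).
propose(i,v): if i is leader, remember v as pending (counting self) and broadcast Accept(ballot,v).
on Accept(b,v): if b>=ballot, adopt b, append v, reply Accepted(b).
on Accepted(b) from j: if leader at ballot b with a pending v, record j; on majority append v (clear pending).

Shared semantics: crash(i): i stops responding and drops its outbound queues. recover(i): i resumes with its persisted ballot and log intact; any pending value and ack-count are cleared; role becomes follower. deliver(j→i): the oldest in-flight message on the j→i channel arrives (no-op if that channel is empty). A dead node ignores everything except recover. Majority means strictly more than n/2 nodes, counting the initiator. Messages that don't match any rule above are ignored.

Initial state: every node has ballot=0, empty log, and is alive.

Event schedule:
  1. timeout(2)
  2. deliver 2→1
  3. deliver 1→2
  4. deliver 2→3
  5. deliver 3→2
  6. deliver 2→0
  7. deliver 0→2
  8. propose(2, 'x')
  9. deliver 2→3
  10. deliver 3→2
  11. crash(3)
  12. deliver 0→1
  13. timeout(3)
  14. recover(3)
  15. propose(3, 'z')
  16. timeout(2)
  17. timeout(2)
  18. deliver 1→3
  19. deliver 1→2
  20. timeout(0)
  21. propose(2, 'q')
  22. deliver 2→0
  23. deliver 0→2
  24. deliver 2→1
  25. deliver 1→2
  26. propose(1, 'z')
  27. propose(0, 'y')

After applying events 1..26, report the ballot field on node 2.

step 1 timeout(2): 2={cand,b=6,log=-}
step 2 deliver 2→1: 1={foll,b=6,log=-}
step 3 deliver 1→2: —
step 4 deliver 2→3: 3={foll,b=6,log=-}
step 5 deliver 3→2: 2={lead,b=6,log=-}
step 6 deliver 2→0: 0={foll,b=6,log=-}
step 7 deliver 0→2: —
step 8 propose(2,'x'): —
step 9 deliver 2→3: 3={foll,b=6,log=x}
step 10 deliver 3→2: —
step 11 crash(3): 3={✗foll,b=6,log=x}
step 12 deliver 0→1: —
step 13 timeout(3): —
step 14 recover(3): 3={foll,b=6,log=x}
step 15 propose(3,'z'): —
step 16 timeout(2): 2={cand,b=10,log=-}
step 17 timeout(2): 2={cand,b=14,log=-}
step 18 deliver 1→3: —
step 19 deliver 1→2: —
step 20 timeout(0): 0={cand,b=8,log=-}
step 21 propose(2,'q'): —
step 22 deliver 2→0: —
step 23 deliver 0→2: —
step 24 deliver 2→1: 1={foll,b=6,log=x}
step 25 deliver 1→2: —
step 26 propose(1,'z'): —

14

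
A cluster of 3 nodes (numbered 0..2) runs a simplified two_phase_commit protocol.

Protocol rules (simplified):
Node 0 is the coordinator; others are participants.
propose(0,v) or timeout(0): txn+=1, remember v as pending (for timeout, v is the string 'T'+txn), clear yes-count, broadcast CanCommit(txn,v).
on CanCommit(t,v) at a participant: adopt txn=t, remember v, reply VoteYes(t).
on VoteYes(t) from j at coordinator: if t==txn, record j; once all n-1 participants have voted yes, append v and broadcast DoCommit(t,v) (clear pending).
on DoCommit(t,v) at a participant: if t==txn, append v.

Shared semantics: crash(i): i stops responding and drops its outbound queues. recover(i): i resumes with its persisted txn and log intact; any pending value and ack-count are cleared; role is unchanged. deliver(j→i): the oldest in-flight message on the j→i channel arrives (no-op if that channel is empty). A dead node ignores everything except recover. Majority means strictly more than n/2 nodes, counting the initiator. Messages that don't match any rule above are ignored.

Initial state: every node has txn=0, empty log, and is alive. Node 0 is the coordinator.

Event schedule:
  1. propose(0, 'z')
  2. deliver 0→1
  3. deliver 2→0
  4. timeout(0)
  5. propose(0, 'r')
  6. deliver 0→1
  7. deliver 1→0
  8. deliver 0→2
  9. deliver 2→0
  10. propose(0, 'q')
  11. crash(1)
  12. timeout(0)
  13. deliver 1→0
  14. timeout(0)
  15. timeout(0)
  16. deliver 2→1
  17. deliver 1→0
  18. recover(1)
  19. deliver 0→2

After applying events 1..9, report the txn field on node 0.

step 1 propose(0,'z'): 0={coor,t=1,log=-}
step 2 deliver 0→1: 1={part,t=1,log=-}
step 3 deliver 2→0: —
step 4 timeout(0): 0={coor,t=2,log=-}
step 5 propose(0,'r'): 0={coor,t=3,log=-}
step 6 deliver 0→1: 1={part,t=2,log=-}
step 7 deliver 1→0: —
step 8 deliver 0→2: 2={part,t=1,log=-}
step 9 deliver 2→0: —

3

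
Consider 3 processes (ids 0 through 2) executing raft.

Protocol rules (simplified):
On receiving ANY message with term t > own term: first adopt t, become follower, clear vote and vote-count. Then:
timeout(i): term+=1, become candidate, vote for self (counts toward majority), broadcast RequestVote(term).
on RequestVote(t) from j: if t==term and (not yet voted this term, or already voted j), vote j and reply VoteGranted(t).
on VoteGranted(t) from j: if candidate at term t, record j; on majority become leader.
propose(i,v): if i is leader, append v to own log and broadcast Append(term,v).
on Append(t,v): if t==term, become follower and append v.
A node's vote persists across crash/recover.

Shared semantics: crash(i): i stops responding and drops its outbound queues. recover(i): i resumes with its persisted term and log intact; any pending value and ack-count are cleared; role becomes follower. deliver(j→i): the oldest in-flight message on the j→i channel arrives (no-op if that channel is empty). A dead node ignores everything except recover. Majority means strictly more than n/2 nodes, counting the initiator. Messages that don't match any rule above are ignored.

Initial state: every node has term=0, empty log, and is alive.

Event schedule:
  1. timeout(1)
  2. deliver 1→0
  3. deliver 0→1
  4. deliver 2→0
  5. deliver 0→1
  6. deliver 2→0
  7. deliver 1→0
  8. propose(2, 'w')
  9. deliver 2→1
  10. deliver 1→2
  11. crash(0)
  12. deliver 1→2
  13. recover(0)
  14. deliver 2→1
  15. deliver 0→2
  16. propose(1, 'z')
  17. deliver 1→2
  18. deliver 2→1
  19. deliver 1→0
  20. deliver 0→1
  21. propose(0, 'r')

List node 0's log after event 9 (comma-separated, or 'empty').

1. timeout(1):  <1:cand t1 ->
2. deliver 1→0:  <0:foll t1 ->
3. deliver 0→1:  <1:lead t1 ->
4. deliver 2→0:  nop
5. deliver 0→1:  nop
6. deliver 2→0:  nop
7. deliver 1→0:  nop
8. propose(2,'w'):  nop
9. deliver 2→1:  nop

empty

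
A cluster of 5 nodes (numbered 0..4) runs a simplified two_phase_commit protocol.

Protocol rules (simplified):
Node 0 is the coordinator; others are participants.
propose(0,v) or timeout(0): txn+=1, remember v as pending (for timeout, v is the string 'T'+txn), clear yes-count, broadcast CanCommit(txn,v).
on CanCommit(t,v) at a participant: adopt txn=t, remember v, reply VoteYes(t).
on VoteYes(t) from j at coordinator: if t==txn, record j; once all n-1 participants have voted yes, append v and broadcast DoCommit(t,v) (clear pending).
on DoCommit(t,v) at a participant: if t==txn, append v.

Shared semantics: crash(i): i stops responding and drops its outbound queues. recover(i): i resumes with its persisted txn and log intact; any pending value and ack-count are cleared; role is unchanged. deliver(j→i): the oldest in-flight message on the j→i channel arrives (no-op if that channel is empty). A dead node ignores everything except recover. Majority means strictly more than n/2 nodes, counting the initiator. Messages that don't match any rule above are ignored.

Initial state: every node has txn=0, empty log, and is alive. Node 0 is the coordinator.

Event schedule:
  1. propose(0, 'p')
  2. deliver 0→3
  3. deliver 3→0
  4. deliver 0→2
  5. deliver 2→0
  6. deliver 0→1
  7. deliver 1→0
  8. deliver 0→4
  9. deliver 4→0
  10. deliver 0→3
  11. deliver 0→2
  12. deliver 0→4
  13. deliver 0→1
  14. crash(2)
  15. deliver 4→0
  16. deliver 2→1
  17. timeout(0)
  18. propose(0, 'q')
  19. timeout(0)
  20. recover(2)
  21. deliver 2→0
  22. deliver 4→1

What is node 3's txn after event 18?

1. propose(0,'p'):  <0:coor t1 ->
2. deliver 0→3:  <3:part t1 ->
3. deliver 3→0:  nop
4. deliver 0→2:  <2:part t1 ->
5. deliver 2→0:  nop
6. deliver 0→1:  <1:part t1 ->
7. deliver 1→0:  nop
8. deliver 0→4:  <4:part t1 ->
9. deliver 4→0:  <0:coor t1 p>
10. deliver 0→3:  <3:part t1 p>
11. deliver 0→2:  <2:part t1 p>
12. deliver 0→4:  <4:part t1 p>
13. deliver 0→1:  <1:part t1 p>
14. crash(2):  <2:✗part t1 p>
15. deliver 4→0:  nop
16. deliver 2→1:  nop
17. timeout(0):  <0:coor t2 p>
18. propose(0,'q'):  <0:coor t3 p>

1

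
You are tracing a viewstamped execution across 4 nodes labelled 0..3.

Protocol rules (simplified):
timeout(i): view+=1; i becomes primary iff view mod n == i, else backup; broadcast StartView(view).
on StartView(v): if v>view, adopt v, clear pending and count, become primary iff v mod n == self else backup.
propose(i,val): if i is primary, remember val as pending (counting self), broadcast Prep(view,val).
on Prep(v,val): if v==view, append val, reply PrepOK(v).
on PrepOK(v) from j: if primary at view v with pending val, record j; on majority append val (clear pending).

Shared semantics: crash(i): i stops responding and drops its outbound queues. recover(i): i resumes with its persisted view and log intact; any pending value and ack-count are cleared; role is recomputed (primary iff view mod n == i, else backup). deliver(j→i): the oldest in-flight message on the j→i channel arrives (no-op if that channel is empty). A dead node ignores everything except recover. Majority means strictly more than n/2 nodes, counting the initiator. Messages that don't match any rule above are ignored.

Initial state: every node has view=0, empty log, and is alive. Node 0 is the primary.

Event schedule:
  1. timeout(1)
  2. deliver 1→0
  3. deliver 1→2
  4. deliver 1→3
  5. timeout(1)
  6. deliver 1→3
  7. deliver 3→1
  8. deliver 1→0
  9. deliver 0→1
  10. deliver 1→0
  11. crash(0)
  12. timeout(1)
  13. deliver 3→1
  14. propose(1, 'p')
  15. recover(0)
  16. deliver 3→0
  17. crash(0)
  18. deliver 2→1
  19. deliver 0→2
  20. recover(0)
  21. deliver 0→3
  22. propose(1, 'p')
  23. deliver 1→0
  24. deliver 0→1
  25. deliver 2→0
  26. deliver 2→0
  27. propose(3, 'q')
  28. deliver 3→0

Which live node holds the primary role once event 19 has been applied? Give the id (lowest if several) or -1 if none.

after 1 — timeout(1): n1:prim/v1/[-]
after 2 — deliver 1→0: n0:back/v1/[-]
after 3 — deliver 1→2: n2:back/v1/[-]
after 4 — deliver 1→3: n3:back/v1/[-]
after 5 — timeout(1): n1:back/v2/[-]
after 6 — deliver 1→3: n3:back/v2/[-]
after 7 — deliver 3→1: ·
after 8 — deliver 1→0: n0:back/v2/[-]
after 9 — deliver 0→1: ·
after 10 — deliver 1→0: ·
after 11 — crash(0): n0:✗back/v2/[-]
after 12 — timeout(1): n1:back/v3/[-]
after 13 — deliver 3→1: ·
after 14 — propose(1,'p'): ·
after 15 — recover(0): n0:back/v2/[-]
after 16 — deliver 3→0: ·
after 17 — crash(0): n0:✗back/v2/[-]
after 18 — deliver 2→1: ·
after 19 — deliver 0→2: ·

-1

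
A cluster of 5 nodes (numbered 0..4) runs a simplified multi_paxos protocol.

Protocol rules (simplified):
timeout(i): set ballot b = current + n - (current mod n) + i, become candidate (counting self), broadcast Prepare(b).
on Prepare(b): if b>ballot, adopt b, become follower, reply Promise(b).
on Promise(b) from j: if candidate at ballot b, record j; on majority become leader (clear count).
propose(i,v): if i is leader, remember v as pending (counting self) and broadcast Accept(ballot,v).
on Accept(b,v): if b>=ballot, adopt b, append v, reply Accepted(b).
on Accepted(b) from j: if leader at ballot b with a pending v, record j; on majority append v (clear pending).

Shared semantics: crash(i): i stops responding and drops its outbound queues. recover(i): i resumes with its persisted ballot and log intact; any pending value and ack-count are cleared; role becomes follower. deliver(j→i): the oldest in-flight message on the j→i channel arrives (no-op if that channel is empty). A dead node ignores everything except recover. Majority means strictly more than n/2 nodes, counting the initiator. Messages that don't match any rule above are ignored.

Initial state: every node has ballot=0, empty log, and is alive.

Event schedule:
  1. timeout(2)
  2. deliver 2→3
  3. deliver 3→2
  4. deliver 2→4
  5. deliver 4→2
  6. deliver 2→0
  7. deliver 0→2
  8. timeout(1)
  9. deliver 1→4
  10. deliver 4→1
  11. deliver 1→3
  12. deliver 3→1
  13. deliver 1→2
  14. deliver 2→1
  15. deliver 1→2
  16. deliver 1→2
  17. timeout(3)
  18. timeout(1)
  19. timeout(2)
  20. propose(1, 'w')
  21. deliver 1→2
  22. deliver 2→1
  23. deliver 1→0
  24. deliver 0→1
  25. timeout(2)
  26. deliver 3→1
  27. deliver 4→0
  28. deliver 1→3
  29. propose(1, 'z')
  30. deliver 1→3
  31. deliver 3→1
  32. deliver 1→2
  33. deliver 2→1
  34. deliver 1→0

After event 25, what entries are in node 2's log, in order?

1. timeout(2):  <2:cand b7 ->
2. deliver 2→3:  <3:foll b7 ->
3. deliver 3→2:  nop
4. deliver 2→4:  <4:foll b7 ->
5. deliver 4→2:  <2:lead b7 ->
6. deliver 2→0:  <0:foll b7 ->
7. deliver 0→2:  nop
8. timeout(1):  <1:cand b6 ->
9. deliver 1→4:  nop
10. deliver 4→1:  nop
11. deliver 1→3:  nop
12. deliver 3→1:  nop
13. deliver 1→2:  nop
14. deliver 2→1:  <1:foll b7 ->
15. deliver 1→2:  nop
16. deliver 1→2:  nop
17. timeout(3):  <3:cand b13 ->
18. timeout(1):  <1:cand b11 ->
19. timeout(2):  <2:cand b12 ->
20. propose(1,'w'):  nop
21. deliver 1→2:  nop
22. deliver 2→1:  <1:foll b12 ->
23. deliver 1→0:  nop
24. deliver 0→1:  nop
25. timeout(2):  <2:cand b17 ->

empty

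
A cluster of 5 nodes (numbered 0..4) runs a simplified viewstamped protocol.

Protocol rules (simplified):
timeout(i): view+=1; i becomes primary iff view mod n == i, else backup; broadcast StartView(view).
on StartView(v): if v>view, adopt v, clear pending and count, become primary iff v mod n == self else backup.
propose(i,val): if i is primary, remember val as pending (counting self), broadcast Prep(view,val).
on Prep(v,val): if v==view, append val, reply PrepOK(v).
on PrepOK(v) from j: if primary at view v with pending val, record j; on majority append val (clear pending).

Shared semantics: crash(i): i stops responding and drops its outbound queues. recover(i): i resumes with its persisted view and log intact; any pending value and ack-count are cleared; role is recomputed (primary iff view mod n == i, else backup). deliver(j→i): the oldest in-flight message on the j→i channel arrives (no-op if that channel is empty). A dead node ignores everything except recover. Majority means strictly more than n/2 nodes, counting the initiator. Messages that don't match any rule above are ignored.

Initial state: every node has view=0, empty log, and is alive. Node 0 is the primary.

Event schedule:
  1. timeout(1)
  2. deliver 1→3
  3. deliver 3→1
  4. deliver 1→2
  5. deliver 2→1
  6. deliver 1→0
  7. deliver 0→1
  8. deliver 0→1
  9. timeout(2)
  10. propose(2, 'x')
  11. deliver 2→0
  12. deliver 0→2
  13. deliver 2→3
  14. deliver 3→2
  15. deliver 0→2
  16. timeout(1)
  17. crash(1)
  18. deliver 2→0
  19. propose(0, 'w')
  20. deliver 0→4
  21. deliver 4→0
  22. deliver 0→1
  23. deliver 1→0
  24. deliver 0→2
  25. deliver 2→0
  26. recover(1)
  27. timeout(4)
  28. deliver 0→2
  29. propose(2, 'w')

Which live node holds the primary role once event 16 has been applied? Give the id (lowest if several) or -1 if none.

after 1 — timeout(1): n1:prim/v1/[-]
after 2 — deliver 1→3: n3:back/v1/[-]
after 3 — deliver 3→1: ·
after 4 — deliver 1→2: n2:back/v1/[-]
after 5 — deliver 2→1: ·
after 6 — deliver 1→0: n0:back/v1/[-]
after 7 — deliver 0→1: ·
after 8 — deliver 0→1: ·
after 9 — timeout(2): n2:prim/v2/[-]
after 10 — propose(2,'x'): ·
after 11 — deliver 2→0: n0:back/v2/[-]
after 12 — deliver 0→2: ·
after 13 — deliver 2→3: n3:back/v2/[-]
after 14 — deliver 3→2: ·
after 15 — deliver 0→2: ·
after 16 — timeout(1): n1:back/v2/[-]

2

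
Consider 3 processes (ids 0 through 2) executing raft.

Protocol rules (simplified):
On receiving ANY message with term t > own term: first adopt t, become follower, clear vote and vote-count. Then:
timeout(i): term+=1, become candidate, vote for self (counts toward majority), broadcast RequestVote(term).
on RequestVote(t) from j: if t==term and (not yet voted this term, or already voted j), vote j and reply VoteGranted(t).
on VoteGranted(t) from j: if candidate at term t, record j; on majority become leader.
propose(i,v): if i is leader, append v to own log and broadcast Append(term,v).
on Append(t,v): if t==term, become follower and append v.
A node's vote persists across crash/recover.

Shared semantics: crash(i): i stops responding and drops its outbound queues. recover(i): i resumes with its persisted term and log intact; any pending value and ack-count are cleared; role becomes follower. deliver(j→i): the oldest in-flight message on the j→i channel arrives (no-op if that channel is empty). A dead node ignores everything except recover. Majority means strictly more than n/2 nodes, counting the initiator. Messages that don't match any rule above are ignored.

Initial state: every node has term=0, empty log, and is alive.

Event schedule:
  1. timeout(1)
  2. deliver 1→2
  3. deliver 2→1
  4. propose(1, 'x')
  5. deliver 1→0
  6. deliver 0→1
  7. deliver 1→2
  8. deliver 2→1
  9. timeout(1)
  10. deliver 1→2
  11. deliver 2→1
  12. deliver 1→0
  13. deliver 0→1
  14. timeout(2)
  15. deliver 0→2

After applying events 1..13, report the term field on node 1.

after 1 — timeout(1): n1:cand/t1/[-]
after 2 — deliver 1→2: n2:foll/t1/[-]
after 3 — deliver 2→1: n1:lead/t1/[-]
after 4 — propose(1,'x'): n1:lead/t1/[x]
after 5 — deliver 1→0: n0:foll/t1/[-]
after 6 — deliver 0→1: ·
after 7 — deliver 1→2: n2:foll/t1/[x]
after 8 — deliver 2→1: ·
after 9 — timeout(1): n1:cand/t2/[x]
after 10 — deliver 1→2: n2:foll/t2/[x]
after 11 — deliver 2→1: n1:lead/t2/[x]
after 12 — deliver 1→0: n0:foll/t1/[x]
after 13 — deliver 0→1: ·

2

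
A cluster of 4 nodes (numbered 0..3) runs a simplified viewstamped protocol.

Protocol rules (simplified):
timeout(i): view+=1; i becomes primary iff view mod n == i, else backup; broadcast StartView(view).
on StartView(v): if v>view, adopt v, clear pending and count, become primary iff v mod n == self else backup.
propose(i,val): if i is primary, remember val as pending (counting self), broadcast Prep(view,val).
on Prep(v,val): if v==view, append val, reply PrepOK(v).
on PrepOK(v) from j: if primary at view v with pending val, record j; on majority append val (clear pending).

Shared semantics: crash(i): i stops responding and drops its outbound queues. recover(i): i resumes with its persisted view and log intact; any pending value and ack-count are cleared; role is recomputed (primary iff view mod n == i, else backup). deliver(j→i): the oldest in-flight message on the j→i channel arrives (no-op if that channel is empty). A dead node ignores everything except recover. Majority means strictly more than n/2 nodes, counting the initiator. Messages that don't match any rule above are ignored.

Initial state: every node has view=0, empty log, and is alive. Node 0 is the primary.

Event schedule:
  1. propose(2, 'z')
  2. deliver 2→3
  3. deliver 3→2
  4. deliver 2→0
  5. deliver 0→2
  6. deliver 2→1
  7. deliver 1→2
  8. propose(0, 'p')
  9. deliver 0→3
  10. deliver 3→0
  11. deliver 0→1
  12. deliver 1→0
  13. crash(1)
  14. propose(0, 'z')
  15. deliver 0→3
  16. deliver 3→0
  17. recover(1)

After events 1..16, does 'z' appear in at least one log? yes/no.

[1] propose(2,'z') → ∅
[2] deliver 2→3 → ∅
[3] deliver 3→2 → ∅
[4] deliver 2→0 → ∅
[5] deliver 0→2 → ∅
[6] deliver 2→1 → ∅
[7] deliver 1→2 → ∅
[8] propose(0,'p') → ∅
[9] deliver 0→3 → N3(back v0 [p])
[10] deliver 3→0 → ∅
[11] deliver 0→1 → N1(back v0 [p])
[12] deliver 1→0 → N0(prim v0 [p])
[13] crash(1) → N1(✗back v0 [p])
[14] propose(0,'z') → ∅
[15] deliver 0→3 → N3(back v0 [p,z])
[16] deliver 3→0 → ∅

yes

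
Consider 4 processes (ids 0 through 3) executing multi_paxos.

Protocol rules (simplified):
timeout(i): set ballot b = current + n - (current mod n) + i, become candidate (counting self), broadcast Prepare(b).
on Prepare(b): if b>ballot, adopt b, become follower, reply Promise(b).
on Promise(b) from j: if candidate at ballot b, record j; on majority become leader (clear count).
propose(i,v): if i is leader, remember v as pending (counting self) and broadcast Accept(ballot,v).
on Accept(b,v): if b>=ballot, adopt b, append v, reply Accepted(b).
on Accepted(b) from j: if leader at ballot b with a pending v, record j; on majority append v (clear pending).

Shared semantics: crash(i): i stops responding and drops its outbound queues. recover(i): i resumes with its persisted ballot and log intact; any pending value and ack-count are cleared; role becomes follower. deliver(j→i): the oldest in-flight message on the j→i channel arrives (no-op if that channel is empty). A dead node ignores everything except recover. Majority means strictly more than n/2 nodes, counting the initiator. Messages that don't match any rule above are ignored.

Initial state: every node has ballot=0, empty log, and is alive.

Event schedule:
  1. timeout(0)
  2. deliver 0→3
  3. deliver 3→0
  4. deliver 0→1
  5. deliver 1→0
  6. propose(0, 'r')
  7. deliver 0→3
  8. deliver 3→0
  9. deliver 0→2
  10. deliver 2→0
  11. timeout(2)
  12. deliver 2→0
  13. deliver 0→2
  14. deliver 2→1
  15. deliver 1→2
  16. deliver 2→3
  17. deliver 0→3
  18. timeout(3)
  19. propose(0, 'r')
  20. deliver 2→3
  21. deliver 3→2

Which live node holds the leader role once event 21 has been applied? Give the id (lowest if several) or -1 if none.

step 1 timeout(0): 0={cand,b=4,log=-}
step 2 deliver 0→3: 3={foll,b=4,log=-}
step 3 deliver 3→0: —
step 4 deliver 0→1: 1={foll,b=4,log=-}
step 5 deliver 1→0: 0={lead,b=4,log=-}
step 6 propose(0,'r'): —
step 7 deliver 0→3: 3={foll,b=4,log=r}
step 8 deliver 3→0: —
step 9 deliver 0→2: 2={foll,b=4,log=-}
step 10 deliver 2→0: —
step 11 timeout(2): 2={cand,b=10,log=-}
step 12 deliver 2→0: 0={foll,b=10,log=-}
step 13 deliver 0→2: —
step 14 deliver 2→1: 1={foll,b=10,log=-}
step 15 deliver 1→2: —
step 16 deliver 2→3: 3={foll,b=10,log=r}
step 17 deliver 0→3: —
step 18 timeout(3): 3={cand,b=15,log=r}
step 19 propose(0,'r'): —
step 20 deliver 2→3: —
step 21 deliver 3→2: 2={lead,b=10,log=-}

2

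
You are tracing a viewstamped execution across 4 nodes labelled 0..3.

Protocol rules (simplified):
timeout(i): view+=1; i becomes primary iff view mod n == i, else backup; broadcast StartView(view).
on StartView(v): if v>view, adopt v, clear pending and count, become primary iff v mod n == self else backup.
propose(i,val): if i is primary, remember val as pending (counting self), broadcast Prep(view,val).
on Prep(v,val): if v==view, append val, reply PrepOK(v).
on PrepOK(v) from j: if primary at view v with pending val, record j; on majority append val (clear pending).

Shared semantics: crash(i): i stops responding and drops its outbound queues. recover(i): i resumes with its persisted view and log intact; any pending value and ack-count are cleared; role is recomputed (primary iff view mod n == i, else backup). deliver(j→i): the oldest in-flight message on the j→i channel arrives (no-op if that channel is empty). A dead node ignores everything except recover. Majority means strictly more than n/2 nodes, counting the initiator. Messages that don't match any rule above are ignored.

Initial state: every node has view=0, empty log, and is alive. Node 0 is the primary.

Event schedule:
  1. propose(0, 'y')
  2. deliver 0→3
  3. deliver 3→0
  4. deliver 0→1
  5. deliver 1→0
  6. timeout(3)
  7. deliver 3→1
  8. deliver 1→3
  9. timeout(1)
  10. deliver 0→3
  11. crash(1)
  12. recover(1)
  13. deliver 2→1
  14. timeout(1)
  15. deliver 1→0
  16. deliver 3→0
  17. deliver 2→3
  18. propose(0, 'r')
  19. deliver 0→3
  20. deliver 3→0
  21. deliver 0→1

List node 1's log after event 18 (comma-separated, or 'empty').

y

step 1 propose(0,'y'): —
step 2 deliver 0→3: 3={back,v=0,log=y}
step 3 deliver 3→0: —
step 4 deliver 0→1: 1={back,v=0,log=y}
step 5 deliver 1→0: 0={prim,v=0,log=y}
step 6 timeout(3): 3={back,v=1,log=y}
step 7 deliver 3→1: 1={prim,v=1,log=y}
step 8 deliver 1→3: —
step 9 timeout(1): 1={back,v=2,log=y}
step 10 deliver 0→3: —
step 11 crash(1): 1={✗back,v=2,log=y}
step 12 recover(1): 1={back,v=2,log=y}
step 13 deliver 2→1: —
step 14 timeout(1): 1={back,v=3,log=y}
step 15 deliver 1→0: 0={back,v=3,log=y}
step 16 deliver 3→0: —
step 17 deliver 2→3: —
step 18 propose(0,'r'): —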